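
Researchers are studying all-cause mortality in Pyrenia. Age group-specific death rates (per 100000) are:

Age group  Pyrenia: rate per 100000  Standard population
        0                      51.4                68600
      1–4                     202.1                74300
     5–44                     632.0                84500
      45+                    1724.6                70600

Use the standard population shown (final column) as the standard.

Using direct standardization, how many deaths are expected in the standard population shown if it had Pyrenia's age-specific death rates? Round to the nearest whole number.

Expected deaths = Σ (standard pop × age-specific rate ÷ 100000)
= 68600×51.4/100000 + 74300×202.1/100000 + 84500×632.0/100000 + 70600×1724.6/100000
= 35.26 + 150.16 + 534.04 + 1217.57 = 1937.03.

1937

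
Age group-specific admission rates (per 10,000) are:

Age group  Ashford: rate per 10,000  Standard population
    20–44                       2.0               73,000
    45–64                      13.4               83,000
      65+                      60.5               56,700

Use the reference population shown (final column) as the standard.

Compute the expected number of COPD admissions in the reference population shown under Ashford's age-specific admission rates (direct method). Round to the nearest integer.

Expected COPD admissions = Σ (standard pop × age-specific rate ÷ 10,000)
= 73,000×2.0/10,000 + 83,000×13.4/10,000 + 56,700×60.5/10,000
= 14.60 + 111.22 + 343.04 = 468.86.

469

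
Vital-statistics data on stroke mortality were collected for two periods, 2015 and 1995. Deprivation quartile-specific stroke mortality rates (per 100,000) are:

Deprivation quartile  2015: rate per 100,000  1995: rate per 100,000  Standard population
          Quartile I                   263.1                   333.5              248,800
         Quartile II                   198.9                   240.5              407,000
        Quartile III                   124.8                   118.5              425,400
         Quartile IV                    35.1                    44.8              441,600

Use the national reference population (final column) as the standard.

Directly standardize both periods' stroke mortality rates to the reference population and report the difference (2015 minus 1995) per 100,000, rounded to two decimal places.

Standard total = 1,522,800; weights = 0.1634, 0.2673, 0.2794, 0.2900.
2015: 0.1634×263.1 + 0.2673×198.9 + 0.2794×124.8 + 0.2900×35.1 = 141.1884 per 100,000.
1995: 0.1634×333.5 + 0.2673×240.5 + 0.2794×118.5 + 0.2900×44.8 = 164.8620 per 100,000.
Difference = 141.1884 − 164.8620 = -23.6736.

-23.67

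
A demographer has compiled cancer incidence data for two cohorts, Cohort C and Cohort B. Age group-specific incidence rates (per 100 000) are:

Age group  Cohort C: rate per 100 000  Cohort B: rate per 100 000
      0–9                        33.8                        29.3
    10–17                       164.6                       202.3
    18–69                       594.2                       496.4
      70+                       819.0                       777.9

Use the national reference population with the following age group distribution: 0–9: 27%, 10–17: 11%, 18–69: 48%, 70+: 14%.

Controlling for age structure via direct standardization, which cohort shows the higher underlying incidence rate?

Cohort C

Standard weights: 0.27, 0.11, 0.48, 0.14.
Cohort C: 0.2700×33.8 + 0.1100×164.6 + 0.4800×594.2 + 0.1400×819.0 = 427.1080 per 100 000.
Cohort B: 0.2700×29.3 + 0.1100×202.3 + 0.4800×496.4 + 0.1400×777.9 = 377.3420 per 100 000.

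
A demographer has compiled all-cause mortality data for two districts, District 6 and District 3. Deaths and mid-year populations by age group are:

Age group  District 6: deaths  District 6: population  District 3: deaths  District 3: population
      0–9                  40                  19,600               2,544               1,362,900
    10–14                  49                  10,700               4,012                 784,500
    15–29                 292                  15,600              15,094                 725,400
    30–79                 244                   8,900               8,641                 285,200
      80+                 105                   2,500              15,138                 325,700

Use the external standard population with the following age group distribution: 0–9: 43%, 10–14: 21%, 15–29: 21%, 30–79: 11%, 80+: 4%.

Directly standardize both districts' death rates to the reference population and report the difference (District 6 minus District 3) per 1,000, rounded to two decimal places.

Age-specific rates per 1,000 for District 6: 2.041, 4.579, 18.718, 27.416, 42.000.
For District 3: 1.867, 5.114, 20.808, 30.298, 46.478.
Standard weights: 0.43, 0.21, 0.21, 0.11, 0.04.
District 6: 0.4300×2.041 + 0.2100×4.579 + 0.2100×18.718 + 0.1100×27.416 + 0.0400×42.000 = 10.4657 per 1,000.
District 3: 0.4300×1.867 + 0.2100×5.114 + 0.2100×20.808 + 0.1100×30.298 + 0.0400×46.478 = 11.4382 per 1,000.
Difference = 10.4657 − 11.4382 = -0.9724.

-0.97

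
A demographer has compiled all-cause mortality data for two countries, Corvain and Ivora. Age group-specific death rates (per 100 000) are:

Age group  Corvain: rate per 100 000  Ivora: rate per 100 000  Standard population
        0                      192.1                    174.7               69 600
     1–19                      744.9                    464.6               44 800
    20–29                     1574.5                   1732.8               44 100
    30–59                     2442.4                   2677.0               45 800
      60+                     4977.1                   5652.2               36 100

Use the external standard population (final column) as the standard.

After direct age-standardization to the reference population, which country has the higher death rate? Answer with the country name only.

Ivora

Standard total = 240 400; weights = 0.2895, 0.1864, 0.1834, 0.1905, 0.1502.
Corvain: 0.2895×192.1 + 0.1864×744.9 + 0.1834×1574.5 + 0.1905×2442.4 + 0.1502×4977.1 = 1695.9749 per 100 000.
Ivora: 0.2895×174.7 + 0.1864×464.6 + 0.1834×1732.8 + 0.1905×2677.0 + 0.1502×5652.2 = 1813.8132 per 100 000.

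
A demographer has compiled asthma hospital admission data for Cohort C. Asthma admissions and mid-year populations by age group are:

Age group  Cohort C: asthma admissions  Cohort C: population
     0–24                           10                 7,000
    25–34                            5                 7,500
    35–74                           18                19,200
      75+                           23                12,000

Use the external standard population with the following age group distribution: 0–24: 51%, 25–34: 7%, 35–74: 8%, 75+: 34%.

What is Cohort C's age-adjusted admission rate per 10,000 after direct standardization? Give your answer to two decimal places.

Age-specific rates per 10,000 for Cohort C: 14.29, 6.67, 9.38, 19.17.
Standard weights: 0.51, 0.07, 0.08, 0.34.
Standardized rate: 0.5100×14.29 + 0.0700×6.67 + 0.0800×9.38 + 0.3400×19.17 = 15.0190 per 10,000.

15.02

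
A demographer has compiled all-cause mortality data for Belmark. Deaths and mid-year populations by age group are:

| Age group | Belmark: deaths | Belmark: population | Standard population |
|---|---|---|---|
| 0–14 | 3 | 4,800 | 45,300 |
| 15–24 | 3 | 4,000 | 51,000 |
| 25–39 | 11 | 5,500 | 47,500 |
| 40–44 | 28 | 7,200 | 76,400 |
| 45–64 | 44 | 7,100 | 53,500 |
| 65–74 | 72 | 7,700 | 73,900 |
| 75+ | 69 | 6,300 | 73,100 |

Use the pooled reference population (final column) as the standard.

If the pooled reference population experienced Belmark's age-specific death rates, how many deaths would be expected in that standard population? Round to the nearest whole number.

2282

Age-specific rates per 100,000 for Belmark: 62.50, 75.00, 200.00, 388.89, 619.72, 935.06, 1095.24.
Expected deaths = Σ (standard pop × age-specific rate ÷ 100,000)
= 45,300×62.50/100,000 + 51,000×75.00/100,000 + 47,500×200.00/100,000 + 76,400×388.89/100,000 + 53,500×619.72/100,000 + 73,900×935.06/100,000 + 73,100×1095.24/100,000
= 28.31 + 38.25 + 95.00 + 297.11 + 331.55 + 691.01 + 800.62 = 2281.85.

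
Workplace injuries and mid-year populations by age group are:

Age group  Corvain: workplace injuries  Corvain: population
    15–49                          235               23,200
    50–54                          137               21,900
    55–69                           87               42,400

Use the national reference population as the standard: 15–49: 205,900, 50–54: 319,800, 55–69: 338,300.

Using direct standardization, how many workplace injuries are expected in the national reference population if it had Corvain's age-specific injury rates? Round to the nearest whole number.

Age-specific rates per 10,000 for Corvain: 101.29, 62.56, 20.52.
Expected workplace injuries = Σ (standard pop × age-specific rate ÷ 10,000)
= 205,900×101.29/10,000 + 319,800×62.56/10,000 + 338,300×20.52/10,000
= 2085.62 + 2000.58 + 694.15 = 4780.35.

4780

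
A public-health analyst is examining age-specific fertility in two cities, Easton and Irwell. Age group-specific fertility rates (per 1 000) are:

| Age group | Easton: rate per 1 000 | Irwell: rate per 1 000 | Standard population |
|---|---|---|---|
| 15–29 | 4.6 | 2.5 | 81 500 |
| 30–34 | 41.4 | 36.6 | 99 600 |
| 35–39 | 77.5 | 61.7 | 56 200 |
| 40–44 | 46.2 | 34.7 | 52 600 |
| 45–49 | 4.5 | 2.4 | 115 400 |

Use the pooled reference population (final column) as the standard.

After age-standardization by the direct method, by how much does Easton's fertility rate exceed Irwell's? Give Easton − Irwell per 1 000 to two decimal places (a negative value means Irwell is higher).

5.88

Standard total = 405 300; weights = 0.2011, 0.2457, 0.1387, 0.1298, 0.2847.
Easton: 0.2011×4.6 + 0.2457×41.4 + 0.1387×77.5 + 0.1298×46.2 + 0.2847×4.5 = 29.1223 per 1 000.
Irwell: 0.2011×2.5 + 0.2457×36.6 + 0.1387×61.7 + 0.1298×34.7 + 0.2847×2.4 = 23.2392 per 1 000.
Difference = 29.1223 − 23.2392 = 5.8831.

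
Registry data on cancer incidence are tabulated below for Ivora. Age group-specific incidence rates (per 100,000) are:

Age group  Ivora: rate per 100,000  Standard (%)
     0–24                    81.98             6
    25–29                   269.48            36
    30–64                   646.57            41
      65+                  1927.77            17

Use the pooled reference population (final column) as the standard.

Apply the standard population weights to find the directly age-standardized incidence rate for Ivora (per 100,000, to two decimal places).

694.75

Standard weights: 0.06, 0.36, 0.41, 0.17.
Standardized rate: 0.0600×81.98 + 0.3600×269.48 + 0.4100×646.57 + 0.1700×1927.77 = 694.7462 per 100,000.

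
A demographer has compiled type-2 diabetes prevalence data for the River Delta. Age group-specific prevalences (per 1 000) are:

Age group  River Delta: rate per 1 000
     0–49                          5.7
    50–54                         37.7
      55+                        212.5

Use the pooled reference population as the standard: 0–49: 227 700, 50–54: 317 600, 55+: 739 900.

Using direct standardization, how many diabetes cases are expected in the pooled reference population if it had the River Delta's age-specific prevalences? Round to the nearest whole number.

Expected diabetes cases = Σ (standard pop × age-specific rate ÷ 1 000)
= 227 700×5.7/1 000 + 317 600×37.7/1 000 + 739 900×212.5/1 000
= 1297.89 + 11973.52 + 157228.75 = 170500.16.

170500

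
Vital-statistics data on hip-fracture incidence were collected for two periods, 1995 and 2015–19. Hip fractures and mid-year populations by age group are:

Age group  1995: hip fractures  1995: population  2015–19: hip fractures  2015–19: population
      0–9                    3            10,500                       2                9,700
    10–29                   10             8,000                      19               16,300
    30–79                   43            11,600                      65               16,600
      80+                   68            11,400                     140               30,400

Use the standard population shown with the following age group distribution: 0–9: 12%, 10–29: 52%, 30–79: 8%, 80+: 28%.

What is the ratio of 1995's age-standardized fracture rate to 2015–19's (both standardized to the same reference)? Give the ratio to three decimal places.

Age-specific rates per 100,000 for 1995: 28.57, 125.00, 370.69, 596.49.
For 2015–19: 20.62, 116.56, 391.57, 460.53.
Standard weights: 0.12, 0.52, 0.08, 0.28.
1995: 0.1200×28.57 + 0.5200×125.00 + 0.0800×370.69 + 0.2800×596.49 = 265.1013 per 100,000.
2015–19: 0.1200×20.62 + 0.5200×116.56 + 0.0800×391.57 + 0.2800×460.53 = 223.3604 per 100,000.
Ratio = 265.1013 ÷ 223.3604 = 1.18688.

1.187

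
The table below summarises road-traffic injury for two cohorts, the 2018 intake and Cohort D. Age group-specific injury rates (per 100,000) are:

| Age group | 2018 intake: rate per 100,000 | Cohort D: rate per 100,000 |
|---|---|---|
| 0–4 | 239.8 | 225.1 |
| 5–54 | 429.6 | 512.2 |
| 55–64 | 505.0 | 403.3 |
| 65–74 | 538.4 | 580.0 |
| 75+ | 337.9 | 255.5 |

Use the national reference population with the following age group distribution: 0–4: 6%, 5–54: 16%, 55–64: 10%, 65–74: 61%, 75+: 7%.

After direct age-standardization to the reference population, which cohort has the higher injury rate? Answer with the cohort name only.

Cohort D

Standard weights: 0.06, 0.16, 0.10, 0.61, 0.07.
The 2018 intake: 0.0600×239.8 + 0.1600×429.6 + 0.1000×505.0 + 0.6100×538.4 + 0.0700×337.9 = 485.7010 per 100,000.
Cohort D: 0.0600×225.1 + 0.1600×512.2 + 0.1000×403.3 + 0.6100×580.0 + 0.0700×255.5 = 507.4730 per 100,000.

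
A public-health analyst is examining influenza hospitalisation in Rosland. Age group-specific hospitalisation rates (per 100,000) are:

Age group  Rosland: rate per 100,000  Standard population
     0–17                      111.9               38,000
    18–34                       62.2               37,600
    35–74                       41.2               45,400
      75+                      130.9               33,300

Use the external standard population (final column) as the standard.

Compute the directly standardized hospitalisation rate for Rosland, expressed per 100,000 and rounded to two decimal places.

83.09

Standard total = 154,300; weights = 0.2463, 0.2437, 0.2942, 0.2158.
Standardized rate: 0.2463×111.9 + 0.2437×62.2 + 0.2942×41.2 + 0.2158×130.9 = 83.0873 per 100,000.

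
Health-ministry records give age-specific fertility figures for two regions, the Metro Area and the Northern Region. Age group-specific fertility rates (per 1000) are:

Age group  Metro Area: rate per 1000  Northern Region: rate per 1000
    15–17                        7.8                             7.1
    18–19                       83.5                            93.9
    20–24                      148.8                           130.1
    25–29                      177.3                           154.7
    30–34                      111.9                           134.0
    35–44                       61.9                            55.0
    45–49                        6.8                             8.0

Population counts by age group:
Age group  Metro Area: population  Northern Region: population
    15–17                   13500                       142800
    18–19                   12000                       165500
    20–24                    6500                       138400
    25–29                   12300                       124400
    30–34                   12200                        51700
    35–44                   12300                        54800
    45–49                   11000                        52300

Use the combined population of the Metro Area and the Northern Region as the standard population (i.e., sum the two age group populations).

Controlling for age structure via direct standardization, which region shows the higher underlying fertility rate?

Combined standard total = 809700; weights = 0.1930, 0.2192, 0.1790, 0.1688, 0.0789, 0.0829, 0.0782.
The Metro Area: 0.1930×7.8 + 0.2192×83.5 + 0.1790×148.8 + 0.1688×177.3 + 0.0789×111.9 + 0.0829×61.9 + 0.0782×6.8 = 90.8642 per 1000.
The Northern Region: 0.1930×7.1 + 0.2192×93.9 + 0.1790×130.1 + 0.1688×154.7 + 0.0789×134.0 + 0.0829×55.0 + 0.0782×8.0 = 87.1131 per 1000.
The crude rates (80.91 vs 87.91) would put the Northern Region higher, but that reflects its age composition; once standardized to a common age structure, the Metro Area has the higher underlying rate.

Metro Area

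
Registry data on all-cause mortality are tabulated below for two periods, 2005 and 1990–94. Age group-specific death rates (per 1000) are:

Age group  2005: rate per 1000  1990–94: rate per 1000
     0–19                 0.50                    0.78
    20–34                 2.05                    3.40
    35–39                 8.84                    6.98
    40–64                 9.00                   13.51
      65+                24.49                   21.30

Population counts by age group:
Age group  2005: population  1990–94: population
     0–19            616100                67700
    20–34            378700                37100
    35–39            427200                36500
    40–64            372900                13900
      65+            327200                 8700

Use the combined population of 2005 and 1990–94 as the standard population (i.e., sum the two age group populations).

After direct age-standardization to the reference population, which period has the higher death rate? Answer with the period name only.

Combined standard total = 2286000; weights = 0.2991, 0.1819, 0.2028, 0.1692, 0.1469.
2005: 0.2991×0.50 + 0.1819×2.05 + 0.2028×8.84 + 0.1692×9.00 + 0.1469×24.49 = 7.4369 per 1000.
1990–94: 0.2991×0.78 + 0.1819×3.40 + 0.2028×6.98 + 0.1692×13.51 + 0.1469×21.30 = 7.6833 per 1000.
The crude rates (7.65 vs 4.92) would put 2005 higher, but that reflects its age composition; once standardized to a common age structure, 1990–94 has the higher underlying rate.

1990–94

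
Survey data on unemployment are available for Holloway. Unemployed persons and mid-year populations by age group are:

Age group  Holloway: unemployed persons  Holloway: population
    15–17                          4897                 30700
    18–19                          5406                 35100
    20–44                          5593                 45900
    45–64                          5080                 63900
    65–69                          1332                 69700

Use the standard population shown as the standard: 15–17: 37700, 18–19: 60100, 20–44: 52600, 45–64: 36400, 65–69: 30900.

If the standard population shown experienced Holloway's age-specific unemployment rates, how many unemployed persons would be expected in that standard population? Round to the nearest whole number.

25164

Age-specific rates per 1000 for Holloway: 159.511, 154.017, 121.852, 79.499, 19.110.
Expected unemployed persons = Σ (standard pop × age-specific rate ÷ 1000)
= 37700×159.511/1000 + 60100×154.017/1000 + 52600×121.852/1000 + 36400×79.499/1000 + 30900×19.110/1000
= 6013.58 + 9256.43 + 6409.41 + 2893.77 + 590.51 = 25163.70.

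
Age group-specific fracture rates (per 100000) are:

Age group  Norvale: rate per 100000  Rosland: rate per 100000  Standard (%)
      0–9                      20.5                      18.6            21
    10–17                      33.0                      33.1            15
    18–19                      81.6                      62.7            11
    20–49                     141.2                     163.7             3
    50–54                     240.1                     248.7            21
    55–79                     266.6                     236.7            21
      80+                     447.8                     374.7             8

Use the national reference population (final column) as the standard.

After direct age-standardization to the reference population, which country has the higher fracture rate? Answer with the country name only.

Norvale

Standard weights: 0.21, 0.15, 0.11, 0.03, 0.21, 0.21, 0.08.
Norvale: 0.2100×20.5 + 0.1500×33.0 + 0.1100×81.6 + 0.0300×141.2 + 0.2100×240.1 + 0.2100×266.6 + 0.0800×447.8 = 164.6980 per 100000.
Rosland: 0.2100×18.6 + 0.1500×33.1 + 0.1100×62.7 + 0.0300×163.7 + 0.2100×248.7 + 0.2100×236.7 + 0.0800×374.7 = 152.5890 per 100000.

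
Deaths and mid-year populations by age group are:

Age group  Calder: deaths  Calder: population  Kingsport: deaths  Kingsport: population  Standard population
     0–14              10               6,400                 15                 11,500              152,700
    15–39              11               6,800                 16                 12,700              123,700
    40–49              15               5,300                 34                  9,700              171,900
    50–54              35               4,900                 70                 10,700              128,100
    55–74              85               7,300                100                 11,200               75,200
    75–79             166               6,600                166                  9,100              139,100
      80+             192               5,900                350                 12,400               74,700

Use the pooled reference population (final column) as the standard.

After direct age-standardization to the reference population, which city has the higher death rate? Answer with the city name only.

Age-specific rates per 100,000 for Calder: 156.25, 161.76, 283.02, 714.29, 1164.38, 2515.15, 3254.24.
For Kingsport: 130.43, 125.98, 350.52, 654.21, 892.86, 1824.18, 2822.58.
Standard total = 865,400; weights = 0.1765, 0.1429, 0.1986, 0.1480, 0.0869, 0.1607, 0.0863.
Calder: 0.1765×156.25 + 0.1429×161.76 + 0.1986×283.02 + 0.1480×714.29 + 0.0869×1164.38 + 0.1607×2515.15 + 0.0863×3254.24 = 998.9963 per 100,000.
Kingsport: 0.1765×130.43 + 0.1429×125.98 + 0.1986×350.52 + 0.1480×654.21 + 0.0869×892.86 + 0.1607×1824.18 + 0.0863×2822.58 = 821.9222 per 100,000.

Calder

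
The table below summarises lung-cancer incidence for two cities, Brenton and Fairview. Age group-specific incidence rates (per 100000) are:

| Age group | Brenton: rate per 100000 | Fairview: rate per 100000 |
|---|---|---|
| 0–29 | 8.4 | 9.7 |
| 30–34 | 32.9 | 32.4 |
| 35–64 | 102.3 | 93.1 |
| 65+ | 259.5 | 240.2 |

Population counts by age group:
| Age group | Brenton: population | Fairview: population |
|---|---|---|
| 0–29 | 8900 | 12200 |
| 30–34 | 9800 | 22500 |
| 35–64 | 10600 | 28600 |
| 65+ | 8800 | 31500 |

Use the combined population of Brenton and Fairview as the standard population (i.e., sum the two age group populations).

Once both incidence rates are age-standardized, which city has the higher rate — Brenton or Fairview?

Combined standard total = 132900; weights = 0.1588, 0.2430, 0.2950, 0.3032.
Brenton: 0.1588×8.4 + 0.2430×32.9 + 0.2950×102.3 + 0.3032×259.5 = 118.1935 per 100000.
Fairview: 0.1588×9.7 + 0.2430×32.4 + 0.2950×93.1 + 0.3032×240.2 = 109.7123 per 100000.
The crude rates (98.82 vs 116.84) would put Fairview higher, but that reflects its age composition; once standardized to a common age structure, Brenton has the higher underlying rate.

Brenton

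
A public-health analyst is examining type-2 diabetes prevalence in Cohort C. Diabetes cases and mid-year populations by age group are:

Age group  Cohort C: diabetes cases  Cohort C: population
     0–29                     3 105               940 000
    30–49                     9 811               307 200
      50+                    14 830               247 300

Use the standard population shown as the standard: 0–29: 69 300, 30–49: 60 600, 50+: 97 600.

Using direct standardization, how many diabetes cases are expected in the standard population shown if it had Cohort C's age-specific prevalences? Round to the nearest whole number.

Age-specific rates per 1 000 for Cohort C: 3.303, 31.937, 59.968.
Expected diabetes cases = Σ (standard pop × age-specific rate ÷ 1 000)
= 69 300×3.303/1 000 + 60 600×31.937/1 000 + 97 600×59.968/1 000
= 228.91 + 1935.37 + 5852.84 = 8017.13.

8017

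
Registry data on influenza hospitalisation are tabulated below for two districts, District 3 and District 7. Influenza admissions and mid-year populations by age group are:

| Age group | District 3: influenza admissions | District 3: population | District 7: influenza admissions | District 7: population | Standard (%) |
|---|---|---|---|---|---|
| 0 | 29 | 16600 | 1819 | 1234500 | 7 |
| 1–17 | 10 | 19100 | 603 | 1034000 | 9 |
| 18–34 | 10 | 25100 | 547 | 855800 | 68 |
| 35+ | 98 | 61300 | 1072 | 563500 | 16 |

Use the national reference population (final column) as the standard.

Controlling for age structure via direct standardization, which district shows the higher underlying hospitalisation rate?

District 7

Age-specific rates per 100000 for District 3: 174.70, 52.36, 39.84, 159.87.
For District 7: 147.35, 58.32, 63.92, 190.24.
Standard weights: 0.07, 0.09, 0.68, 0.16.
District 3: 0.0700×174.70 + 0.0900×52.36 + 0.6800×39.84 + 0.1600×159.87 = 69.6117 per 100000.
District 7: 0.0700×147.35 + 0.0900×58.32 + 0.6800×63.92 + 0.1600×190.24 = 89.4646 per 100000.
The crude rates (120.39 vs 109.58) would put District 3 higher, but that reflects its age composition; once standardized to a common age structure, District 7 has the higher underlying rate.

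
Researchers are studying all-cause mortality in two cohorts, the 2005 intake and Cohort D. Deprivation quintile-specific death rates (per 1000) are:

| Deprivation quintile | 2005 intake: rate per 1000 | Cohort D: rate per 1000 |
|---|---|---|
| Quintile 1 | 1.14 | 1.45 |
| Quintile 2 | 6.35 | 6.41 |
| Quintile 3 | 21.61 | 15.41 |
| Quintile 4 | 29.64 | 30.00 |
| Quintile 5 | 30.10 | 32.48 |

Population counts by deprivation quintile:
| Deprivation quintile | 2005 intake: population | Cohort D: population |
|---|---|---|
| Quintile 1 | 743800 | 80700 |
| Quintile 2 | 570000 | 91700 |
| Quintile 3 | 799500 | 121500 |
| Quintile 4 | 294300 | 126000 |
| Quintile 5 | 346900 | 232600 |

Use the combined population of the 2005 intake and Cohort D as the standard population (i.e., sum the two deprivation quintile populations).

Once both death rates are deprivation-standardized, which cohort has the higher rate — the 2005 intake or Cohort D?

2005 intake

Combined standard total = 3407000; weights = 0.2420, 0.1942, 0.2703, 0.1234, 0.1701.
The 2005 intake: 0.2420×1.14 + 0.1942×6.35 + 0.2703×21.61 + 0.1234×29.64 + 0.1701×30.10 = 16.1271 per 1000.
Cohort D: 0.2420×1.45 + 0.1942×6.41 + 0.2703×15.41 + 0.1234×30.00 + 0.1701×32.48 = 14.9870 per 1000.
The crude rates (14.85 vs 21.32) would put Cohort D higher, but that reflects its deprivation composition; once standardized to a common deprivation structure, the 2005 intake has the higher underlying rate.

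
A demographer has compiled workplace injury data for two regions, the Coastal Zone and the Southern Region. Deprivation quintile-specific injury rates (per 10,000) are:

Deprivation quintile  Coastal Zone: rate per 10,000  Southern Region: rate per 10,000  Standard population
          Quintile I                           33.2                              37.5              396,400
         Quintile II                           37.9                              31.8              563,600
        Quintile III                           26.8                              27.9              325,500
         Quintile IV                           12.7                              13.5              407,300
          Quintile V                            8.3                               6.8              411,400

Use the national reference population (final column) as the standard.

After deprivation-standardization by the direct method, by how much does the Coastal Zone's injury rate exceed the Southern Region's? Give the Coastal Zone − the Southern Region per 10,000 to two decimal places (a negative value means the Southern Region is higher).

0.79

Standard total = 2,104,200; weights = 0.1884, 0.2678, 0.1547, 0.1936, 0.1955.
The Coastal Zone: 0.1884×33.2 + 0.2678×37.9 + 0.1547×26.8 + 0.1936×12.7 + 0.1955×8.3 = 24.6325 per 10,000.
The Southern Region: 0.1884×37.5 + 0.2678×31.8 + 0.1547×27.9 + 0.1936×13.5 + 0.1955×6.8 = 23.8404 per 10,000.
Difference = 24.6325 − 23.8404 = 0.7921.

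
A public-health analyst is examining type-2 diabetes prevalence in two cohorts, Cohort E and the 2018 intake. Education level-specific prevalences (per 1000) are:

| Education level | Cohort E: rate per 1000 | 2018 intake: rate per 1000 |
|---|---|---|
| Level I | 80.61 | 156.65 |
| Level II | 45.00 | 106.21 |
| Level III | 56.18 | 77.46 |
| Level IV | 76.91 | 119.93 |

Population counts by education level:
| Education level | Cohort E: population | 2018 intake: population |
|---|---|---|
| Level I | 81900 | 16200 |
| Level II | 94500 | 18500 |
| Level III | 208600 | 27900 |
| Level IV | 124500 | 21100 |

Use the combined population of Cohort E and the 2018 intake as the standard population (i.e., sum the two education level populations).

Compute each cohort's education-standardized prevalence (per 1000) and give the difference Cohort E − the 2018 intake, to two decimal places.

Combined standard total = 593200; weights = 0.1654, 0.1905, 0.3987, 0.2454.
Cohort E: 0.1654×80.61 + 0.1905×45.00 + 0.3987×56.18 + 0.2454×76.91 = 63.1785 per 1000.
The 2018 intake: 0.1654×156.65 + 0.1905×106.21 + 0.3987×77.46 + 0.2454×119.93 = 106.4568 per 1000.
Difference = 63.1785 − 106.4568 = -43.2783.

-43.28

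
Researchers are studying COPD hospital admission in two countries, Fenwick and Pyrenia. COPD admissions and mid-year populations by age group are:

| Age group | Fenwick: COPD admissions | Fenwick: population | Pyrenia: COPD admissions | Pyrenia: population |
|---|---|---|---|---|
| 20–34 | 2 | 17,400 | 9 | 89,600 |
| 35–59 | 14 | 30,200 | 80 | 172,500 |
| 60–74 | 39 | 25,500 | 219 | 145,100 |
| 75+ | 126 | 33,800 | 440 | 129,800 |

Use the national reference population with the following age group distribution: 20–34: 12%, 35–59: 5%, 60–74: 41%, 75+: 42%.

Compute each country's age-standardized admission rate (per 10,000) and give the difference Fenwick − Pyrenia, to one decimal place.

Age-specific rates per 10,000 for Fenwick: 1.15, 4.64, 15.29, 37.28.
For Pyrenia: 1.00, 4.64, 15.09, 33.90.
Standard weights: 0.12, 0.05, 0.41, 0.42.
Fenwick: 0.1200×1.15 + 0.0500×4.64 + 0.4100×15.29 + 0.4200×37.28 = 22.2971 per 10,000.
Pyrenia: 0.1200×1.00 + 0.0500×4.64 + 0.4100×15.09 + 0.4200×33.90 = 20.7779 per 10,000.
Difference = 22.2971 − 20.7779 = 1.5193.

1.5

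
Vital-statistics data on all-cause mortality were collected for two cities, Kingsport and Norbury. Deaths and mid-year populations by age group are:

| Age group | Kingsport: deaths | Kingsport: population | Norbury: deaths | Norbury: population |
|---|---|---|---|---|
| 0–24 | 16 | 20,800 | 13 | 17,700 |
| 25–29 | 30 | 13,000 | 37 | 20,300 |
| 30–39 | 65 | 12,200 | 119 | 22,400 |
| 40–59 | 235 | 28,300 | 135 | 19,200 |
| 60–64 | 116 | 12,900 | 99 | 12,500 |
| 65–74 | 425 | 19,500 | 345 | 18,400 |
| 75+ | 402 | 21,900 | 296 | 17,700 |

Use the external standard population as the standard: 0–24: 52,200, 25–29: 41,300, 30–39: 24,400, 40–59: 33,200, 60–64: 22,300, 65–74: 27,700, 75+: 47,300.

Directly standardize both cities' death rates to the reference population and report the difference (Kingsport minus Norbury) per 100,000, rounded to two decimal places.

100.63

Age-specific rates per 100,000 for Kingsport: 76.92, 230.77, 532.79, 830.39, 899.22, 2179.49, 1835.62.
For Norbury: 73.45, 182.27, 531.25, 703.12, 792.00, 1875.00, 1672.32.
Standard total = 248,400; weights = 0.2101, 0.1663, 0.0982, 0.1337, 0.0898, 0.1115, 0.1904.
Kingsport: 0.2101×76.92 + 0.1663×230.77 + 0.0982×532.79 + 0.1337×830.39 + 0.0898×899.22 + 0.1115×2179.49 + 0.1904×1835.62 = 891.1603 per 100,000.
Norbury: 0.2101×73.45 + 0.1663×182.27 + 0.0982×531.25 + 0.1337×703.12 + 0.0898×792.00 + 0.1115×1875.00 + 0.1904×1672.32 = 790.5290 per 100,000.
Difference = 891.1603 − 790.5290 = 100.6313.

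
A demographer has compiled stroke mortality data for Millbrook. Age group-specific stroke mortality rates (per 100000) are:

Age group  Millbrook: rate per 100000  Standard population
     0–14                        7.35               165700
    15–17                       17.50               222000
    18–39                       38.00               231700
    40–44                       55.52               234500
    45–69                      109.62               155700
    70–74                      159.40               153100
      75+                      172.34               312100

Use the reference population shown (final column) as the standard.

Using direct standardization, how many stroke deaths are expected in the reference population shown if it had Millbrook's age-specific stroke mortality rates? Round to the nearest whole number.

Expected stroke deaths = Σ (standard pop × age-specific rate ÷ 100000)
= 165700×7.35/100000 + 222000×17.50/100000 + 231700×38.00/100000 + 234500×55.52/100000 + 155700×109.62/100000 + 153100×159.40/100000 + 312100×172.34/100000
= 12.18 + 38.85 + 88.05 + 130.19 + 170.68 + 244.04 + 537.87 = 1221.86.

1222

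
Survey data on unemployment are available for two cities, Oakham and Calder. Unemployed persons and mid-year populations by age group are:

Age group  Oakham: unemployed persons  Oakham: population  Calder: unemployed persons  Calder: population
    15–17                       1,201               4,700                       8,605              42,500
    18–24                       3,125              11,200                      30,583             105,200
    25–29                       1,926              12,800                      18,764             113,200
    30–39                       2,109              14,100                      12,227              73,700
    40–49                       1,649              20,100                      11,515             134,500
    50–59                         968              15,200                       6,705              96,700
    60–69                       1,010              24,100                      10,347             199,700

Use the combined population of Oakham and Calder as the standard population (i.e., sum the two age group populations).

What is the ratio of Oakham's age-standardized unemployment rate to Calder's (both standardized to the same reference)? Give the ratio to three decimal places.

0.950

Age-specific rates per 1,000 for Oakham: 255.532, 279.018, 150.469, 149.574, 82.040, 63.684, 41.909.
For Calder: 202.471, 290.713, 165.760, 165.902, 85.613, 69.338, 51.813.
Combined standard total = 867,700; weights = 0.0544, 0.1341, 0.1452, 0.1012, 0.1782, 0.1290, 0.2579.
Oakham: 0.0544×255.532 + 0.1341×279.018 + 0.1452×150.469 + 0.1012×149.574 + 0.1782×82.040 + 0.1290×63.684 + 0.2579×41.909 = 121.9538 per 1,000.
Calder: 0.0544×202.471 + 0.1341×290.713 + 0.1452×165.760 + 0.1012×165.902 + 0.1782×85.613 + 0.1290×69.338 + 0.2579×51.813 = 128.4292 per 1,000.
Ratio = 121.9538 ÷ 128.4292 = 0.94958.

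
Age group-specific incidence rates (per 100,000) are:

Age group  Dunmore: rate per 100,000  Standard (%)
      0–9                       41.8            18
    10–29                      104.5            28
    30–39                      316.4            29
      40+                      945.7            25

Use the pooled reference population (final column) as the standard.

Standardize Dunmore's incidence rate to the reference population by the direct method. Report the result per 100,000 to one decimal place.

365.0

Standard weights: 0.18, 0.28, 0.29, 0.25.
Standardized rate: 0.1800×41.8 + 0.2800×104.5 + 0.2900×316.4 + 0.2500×945.7 = 364.9650 per 100,000.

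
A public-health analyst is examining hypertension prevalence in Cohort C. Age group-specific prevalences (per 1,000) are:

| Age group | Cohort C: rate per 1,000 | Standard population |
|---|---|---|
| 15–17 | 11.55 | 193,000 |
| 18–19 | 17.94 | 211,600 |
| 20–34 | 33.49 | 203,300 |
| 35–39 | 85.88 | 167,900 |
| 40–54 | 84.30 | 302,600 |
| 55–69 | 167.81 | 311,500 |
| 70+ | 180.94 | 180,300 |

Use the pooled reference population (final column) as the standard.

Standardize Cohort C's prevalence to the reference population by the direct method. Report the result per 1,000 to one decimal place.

Standard total = 1,570,200; weights = 0.1229, 0.1348, 0.1295, 0.1069, 0.1927, 0.1984, 0.1148.
Standardized rate: 0.1229×11.55 + 0.1348×17.94 + 0.1295×33.49 + 0.1069×85.88 + 0.1927×84.30 + 0.1984×167.81 + 0.1148×180.94 = 87.6694 per 1,000.

87.7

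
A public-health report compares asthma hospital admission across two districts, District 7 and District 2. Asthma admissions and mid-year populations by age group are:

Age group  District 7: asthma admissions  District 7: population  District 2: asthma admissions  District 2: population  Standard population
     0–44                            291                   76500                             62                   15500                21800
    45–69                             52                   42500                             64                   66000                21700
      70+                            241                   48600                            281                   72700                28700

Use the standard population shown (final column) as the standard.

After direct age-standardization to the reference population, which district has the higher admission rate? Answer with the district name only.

Age-specific rates per 10000 for District 7: 38.04, 12.24, 49.59.
For District 2: 40.00, 9.70, 38.65.
Standard total = 72200; weights = 0.3019, 0.3006, 0.3975.
District 7: 0.3019×38.04 + 0.3006×12.24 + 0.3975×49.59 = 34.8747 per 10000.
District 2: 0.3019×40.00 + 0.3006×9.70 + 0.3975×38.65 = 30.3565 per 10000.

District 7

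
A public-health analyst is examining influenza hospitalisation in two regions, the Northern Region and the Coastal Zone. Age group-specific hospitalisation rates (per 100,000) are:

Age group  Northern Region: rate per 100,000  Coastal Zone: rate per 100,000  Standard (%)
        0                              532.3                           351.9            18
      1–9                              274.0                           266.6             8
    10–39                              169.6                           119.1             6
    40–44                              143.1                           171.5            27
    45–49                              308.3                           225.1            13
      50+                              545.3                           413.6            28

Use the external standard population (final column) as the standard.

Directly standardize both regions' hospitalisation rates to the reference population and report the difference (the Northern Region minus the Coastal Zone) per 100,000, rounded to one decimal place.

Standard weights: 0.18, 0.08, 0.06, 0.27, 0.13, 0.28.
The Northern Region: 0.1800×532.3 + 0.0800×274.0 + 0.0600×169.6 + 0.2700×143.1 + 0.1300×308.3 + 0.2800×545.3 = 359.3100 per 100,000.
The Coastal Zone: 0.1800×351.9 + 0.0800×266.6 + 0.0600×119.1 + 0.2700×171.5 + 0.1300×225.1 + 0.2800×413.6 = 283.1920 per 100,000.
Difference = 359.3100 − 283.1920 = 76.1180.

76.1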